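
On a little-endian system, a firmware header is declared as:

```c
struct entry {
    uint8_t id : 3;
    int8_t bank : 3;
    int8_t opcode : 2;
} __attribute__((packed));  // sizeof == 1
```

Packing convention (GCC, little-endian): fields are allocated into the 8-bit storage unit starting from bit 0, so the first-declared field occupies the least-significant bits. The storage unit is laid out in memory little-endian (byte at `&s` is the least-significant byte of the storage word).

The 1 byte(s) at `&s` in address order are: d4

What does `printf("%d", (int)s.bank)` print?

2

[0]=0xd4 (little-endian) → word 0xd4
id:3 @ bit 0 → (0xd4>>0)&0x7 = 0x4
bank:3 @ bit 3 → (0xd4>>3)&0x7 = 0x2  ←
opcode:2 @ bit 6 → (0xd4>>6)&0x3 = 0x3
bank signed 3b, MSB=0: value = 2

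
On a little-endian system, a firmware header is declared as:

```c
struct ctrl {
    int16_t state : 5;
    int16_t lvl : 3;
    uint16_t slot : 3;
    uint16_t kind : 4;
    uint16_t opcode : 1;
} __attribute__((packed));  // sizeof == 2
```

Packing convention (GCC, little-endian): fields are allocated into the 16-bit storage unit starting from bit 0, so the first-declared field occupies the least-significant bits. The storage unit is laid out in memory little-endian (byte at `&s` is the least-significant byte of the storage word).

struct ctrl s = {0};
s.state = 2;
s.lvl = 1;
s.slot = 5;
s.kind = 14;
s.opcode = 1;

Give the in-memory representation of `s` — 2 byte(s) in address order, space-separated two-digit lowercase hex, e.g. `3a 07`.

state:5 = 2 → 0x2 << 0 → word 0x0002
lvl:3 = 1 → 0x1 << 5 → word 0x0022
slot:3 = 5 → 0x5 << 8 → word 0x0522
kind:4 = 14 → 0xe << 11 → word 0x7522
opcode:1 = 1 → 0x1 << 15 → word 0xf522
word = 0xf522 → little-endian bytes:
  [0]=0x22  [1]=0xf5

22 f5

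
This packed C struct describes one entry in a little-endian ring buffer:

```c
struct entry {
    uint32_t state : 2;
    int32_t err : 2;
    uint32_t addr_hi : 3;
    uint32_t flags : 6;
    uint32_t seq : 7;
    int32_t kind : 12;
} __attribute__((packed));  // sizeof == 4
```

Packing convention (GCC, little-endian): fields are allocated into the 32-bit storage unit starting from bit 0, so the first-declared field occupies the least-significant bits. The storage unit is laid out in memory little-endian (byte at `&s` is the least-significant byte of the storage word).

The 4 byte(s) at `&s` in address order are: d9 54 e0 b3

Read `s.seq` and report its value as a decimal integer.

2

[0]=0xd9 [1]=0x54 [2]=0xe0 [3]=0xb3 (little-endian) → word 0xb3e054d9
state:2 @ bit 0 → (0xb3e054d9>>0)&0x3 = 0x1
err:2 @ bit 2 → (0xb3e054d9>>2)&0x3 = 0x2
addr_hi:3 @ bit 4 → (0xb3e054d9>>4)&0x7 = 0x5
flags:6 @ bit 7 → (0xb3e054d9>>7)&0x3f = 0x29
seq:7 @ bit 13 → (0xb3e054d9>>13)&0x7f = 0x2  ←
kind:12 @ bit 20 → (0xb3e054d9>>20)&0xfff = 0xb3e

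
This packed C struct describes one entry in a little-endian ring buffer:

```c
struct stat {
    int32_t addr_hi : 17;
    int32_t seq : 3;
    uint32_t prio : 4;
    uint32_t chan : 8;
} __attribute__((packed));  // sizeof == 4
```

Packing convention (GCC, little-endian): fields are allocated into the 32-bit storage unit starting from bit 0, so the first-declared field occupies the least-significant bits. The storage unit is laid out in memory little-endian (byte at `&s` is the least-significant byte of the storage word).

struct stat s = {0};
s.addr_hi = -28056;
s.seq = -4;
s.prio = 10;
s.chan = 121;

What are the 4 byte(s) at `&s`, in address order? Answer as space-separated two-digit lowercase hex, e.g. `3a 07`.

68 92 a9 79

addr_hi:17 = -28056 → 0x19268 << 0 → word 0x00019268
seq:3 = -4 → 0x4 << 17 → word 0x00099268
prio:4 = 10 → 0xa << 20 → word 0x00a99268
chan:8 = 121 → 0x79 << 24 → word 0x79a99268
word = 0x79a99268 → little-endian bytes:
  [0]=0x68  [1]=0x92  [2]=0xa9  [3]=0x79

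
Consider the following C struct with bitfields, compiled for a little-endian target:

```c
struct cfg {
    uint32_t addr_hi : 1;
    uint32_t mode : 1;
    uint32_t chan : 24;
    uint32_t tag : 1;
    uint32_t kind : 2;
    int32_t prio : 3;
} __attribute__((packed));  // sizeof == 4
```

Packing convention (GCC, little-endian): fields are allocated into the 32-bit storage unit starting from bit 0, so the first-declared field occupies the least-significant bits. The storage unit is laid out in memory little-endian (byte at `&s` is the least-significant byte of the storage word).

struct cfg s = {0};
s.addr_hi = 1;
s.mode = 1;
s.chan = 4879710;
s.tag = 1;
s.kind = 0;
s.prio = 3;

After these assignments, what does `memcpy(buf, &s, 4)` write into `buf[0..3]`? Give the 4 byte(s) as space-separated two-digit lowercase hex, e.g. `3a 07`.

addr_hi (1b) val=1 bits=0x1 at bit 0: 0x00000001
mode (1b) val=1 bits=0x1 at bit 1: 0x00000003
chan (24b) val=4879710 bits=0x4a755e at bit 2: 0x0129d57b
tag (1b) val=1 bits=0x1 at bit 26: 0x0529d57b
kind (2b) val=0 bits=0x0 at bit 27: 0x0529d57b
prio (3b) val=3 bits=0x3 at bit 29: 0x6529d57b
word = 0x6529d57b → little-endian bytes:
  [0]=0x7b  [1]=0xd5  [2]=0x29  [3]=0x65

7b d5 29 65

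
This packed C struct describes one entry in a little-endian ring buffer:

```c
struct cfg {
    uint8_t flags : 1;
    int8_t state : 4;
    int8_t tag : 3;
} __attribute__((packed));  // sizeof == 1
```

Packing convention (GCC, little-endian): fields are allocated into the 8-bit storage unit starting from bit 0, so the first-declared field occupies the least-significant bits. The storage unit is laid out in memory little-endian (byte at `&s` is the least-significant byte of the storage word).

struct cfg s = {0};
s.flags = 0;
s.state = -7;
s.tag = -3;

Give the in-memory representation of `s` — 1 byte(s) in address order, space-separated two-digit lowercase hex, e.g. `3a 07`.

b2

flags:1 = 0 → 0x0 << 0 → word 0x00
state:4 = -7 → 0x9 << 1 → word 0x12
tag:3 = -3 → 0x5 << 5 → word 0xb2
word = 0xb2 → little-endian bytes:
  [0]=0xb2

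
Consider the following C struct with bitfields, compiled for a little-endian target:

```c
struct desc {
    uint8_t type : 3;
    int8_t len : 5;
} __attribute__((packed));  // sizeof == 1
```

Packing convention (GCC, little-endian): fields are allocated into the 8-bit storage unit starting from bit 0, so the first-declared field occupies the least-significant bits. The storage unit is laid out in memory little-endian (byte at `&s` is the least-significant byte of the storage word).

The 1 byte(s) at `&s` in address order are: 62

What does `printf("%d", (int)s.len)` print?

12

[0]=0x62 (little-endian) → word 0x62
type [0+:3] = (word>>0) & 0x7 = 2
len [3+:5] = (word>>3) & 0x1f = 12  ←
len signed 5b, MSB=0: value = 12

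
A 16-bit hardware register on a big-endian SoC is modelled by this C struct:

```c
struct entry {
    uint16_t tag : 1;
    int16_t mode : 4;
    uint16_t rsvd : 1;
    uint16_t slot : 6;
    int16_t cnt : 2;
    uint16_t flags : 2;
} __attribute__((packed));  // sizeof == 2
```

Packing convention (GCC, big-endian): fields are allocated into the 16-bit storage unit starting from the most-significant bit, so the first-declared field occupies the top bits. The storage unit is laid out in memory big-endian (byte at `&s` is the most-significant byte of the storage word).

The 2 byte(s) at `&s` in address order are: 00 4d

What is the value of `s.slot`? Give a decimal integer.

[0]=0x00 [1]=0x4d (big-endian) → word 0x004d
tag:1 @ bit 15 → (0x004d>>15)&0x1 = 0x0
mode:4 @ bit 11 → (0x004d>>11)&0xf = 0x0
rsvd:1 @ bit 10 → (0x004d>>10)&0x1 = 0x0
slot:6 @ bit 4 → (0x004d>>4)&0x3f = 0x4  ←
cnt:2 @ bit 2 → (0x004d>>2)&0x3 = 0x3
flags:2 @ bit 0 → (0x004d>>0)&0x3 = 0x1

4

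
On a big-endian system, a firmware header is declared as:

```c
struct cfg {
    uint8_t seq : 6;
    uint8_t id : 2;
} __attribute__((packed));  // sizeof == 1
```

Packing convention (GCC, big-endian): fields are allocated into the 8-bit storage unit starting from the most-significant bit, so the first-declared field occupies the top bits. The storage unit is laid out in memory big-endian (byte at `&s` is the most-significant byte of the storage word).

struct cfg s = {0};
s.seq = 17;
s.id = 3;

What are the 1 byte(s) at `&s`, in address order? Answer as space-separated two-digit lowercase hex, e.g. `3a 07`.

47

seq (6b) val=17 bits=0x11 at bit 2: 0x44
id (2b) val=3 bits=0x3 at bit 0: 0x47
word = 0x47 → big-endian bytes:
  [0]=0x47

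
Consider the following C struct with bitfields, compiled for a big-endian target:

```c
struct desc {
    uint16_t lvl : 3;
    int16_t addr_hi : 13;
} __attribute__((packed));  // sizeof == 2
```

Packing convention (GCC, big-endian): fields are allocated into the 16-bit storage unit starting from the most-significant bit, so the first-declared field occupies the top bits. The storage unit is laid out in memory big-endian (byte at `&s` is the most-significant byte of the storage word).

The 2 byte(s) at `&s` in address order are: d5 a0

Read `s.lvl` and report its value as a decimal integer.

6

[0]=0xd5 [1]=0xa0 (big-endian) → word 0xd5a0
lvl:3 @ bit 13 → (0xd5a0>>13)&0x7 = 0x6  ←
addr_hi:13 @ bit 0 → (0xd5a0>>0)&0x1fff = 0x15a0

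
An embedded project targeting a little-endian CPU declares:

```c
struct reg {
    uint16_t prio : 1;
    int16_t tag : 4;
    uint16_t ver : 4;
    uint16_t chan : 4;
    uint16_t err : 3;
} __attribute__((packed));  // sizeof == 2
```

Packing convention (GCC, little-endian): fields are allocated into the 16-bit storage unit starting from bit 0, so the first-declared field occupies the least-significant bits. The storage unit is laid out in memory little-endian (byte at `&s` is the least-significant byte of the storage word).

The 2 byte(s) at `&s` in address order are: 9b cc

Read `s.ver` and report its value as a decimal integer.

[0]=0x9b [1]=0xcc (little-endian) → word 0xcc9b
prio [0+:1] = (word>>0) & 0x1 = 1
tag [1+:4] = (word>>1) & 0xf = 13
ver [5+:4] = (word>>5) & 0xf = 4  ←
chan [9+:4] = (word>>9) & 0xf = 6
err [13+:3] = (word>>13) & 0x7 = 6

4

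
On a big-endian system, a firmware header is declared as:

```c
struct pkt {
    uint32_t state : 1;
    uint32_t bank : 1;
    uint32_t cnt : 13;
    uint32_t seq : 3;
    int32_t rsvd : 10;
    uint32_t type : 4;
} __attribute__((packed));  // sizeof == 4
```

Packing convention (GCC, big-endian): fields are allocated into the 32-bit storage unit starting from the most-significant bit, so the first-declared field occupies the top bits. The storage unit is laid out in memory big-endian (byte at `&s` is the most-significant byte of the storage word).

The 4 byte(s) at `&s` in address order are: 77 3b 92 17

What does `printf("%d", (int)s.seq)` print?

6

[0]=0x77 [1]=0x3b [2]=0x92 [3]=0x17 (big-endian) → word 0x773b9217
state:1 @ bit 31 → (0x773b9217>>31)&0x1 = 0x0
bank:1 @ bit 30 → (0x773b9217>>30)&0x1 = 0x1
cnt:13 @ bit 17 → (0x773b9217>>17)&0x1fff = 0x1b9d
seq:3 @ bit 14 → (0x773b9217>>14)&0x7 = 0x6  ←
rsvd:10 @ bit 4 → (0x773b9217>>4)&0x3ff = 0x121
type:4 @ bit 0 → (0x773b9217>>0)&0xf = 0x7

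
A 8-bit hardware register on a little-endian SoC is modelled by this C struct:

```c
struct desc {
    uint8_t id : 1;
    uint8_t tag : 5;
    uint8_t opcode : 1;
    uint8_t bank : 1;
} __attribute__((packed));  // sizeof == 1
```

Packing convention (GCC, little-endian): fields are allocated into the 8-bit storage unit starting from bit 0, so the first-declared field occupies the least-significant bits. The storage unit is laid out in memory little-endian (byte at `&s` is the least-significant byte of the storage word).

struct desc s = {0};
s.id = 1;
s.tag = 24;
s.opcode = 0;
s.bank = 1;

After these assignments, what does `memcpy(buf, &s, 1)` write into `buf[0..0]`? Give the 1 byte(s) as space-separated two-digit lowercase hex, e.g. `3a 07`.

b1

id (1b) val=1 bits=0x1 at bit 0: 0x01
tag (5b) val=24 bits=0x18 at bit 1: 0x31
opcode (1b) val=0 bits=0x0 at bit 6: 0x31
bank (1b) val=1 bits=0x1 at bit 7: 0xb1
word = 0xb1 → little-endian bytes:
  [0]=0xb1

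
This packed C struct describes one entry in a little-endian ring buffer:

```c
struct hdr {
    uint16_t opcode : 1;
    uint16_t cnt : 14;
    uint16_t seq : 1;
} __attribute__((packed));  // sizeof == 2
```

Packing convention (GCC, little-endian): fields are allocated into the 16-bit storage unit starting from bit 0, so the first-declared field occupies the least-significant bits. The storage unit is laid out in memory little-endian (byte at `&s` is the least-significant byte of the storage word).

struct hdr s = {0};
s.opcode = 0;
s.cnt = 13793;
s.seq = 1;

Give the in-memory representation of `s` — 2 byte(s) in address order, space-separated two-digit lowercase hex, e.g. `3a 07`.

c2 eb

opcode:1 = 0 → 0x0 << 0 → word 0x0000
cnt:14 = 13793 → 0x35e1 << 1 → word 0x6bc2
seq:1 = 1 → 0x1 << 15 → word 0xebc2
word = 0xebc2 → little-endian bytes:
  [0]=0xc2  [1]=0xeb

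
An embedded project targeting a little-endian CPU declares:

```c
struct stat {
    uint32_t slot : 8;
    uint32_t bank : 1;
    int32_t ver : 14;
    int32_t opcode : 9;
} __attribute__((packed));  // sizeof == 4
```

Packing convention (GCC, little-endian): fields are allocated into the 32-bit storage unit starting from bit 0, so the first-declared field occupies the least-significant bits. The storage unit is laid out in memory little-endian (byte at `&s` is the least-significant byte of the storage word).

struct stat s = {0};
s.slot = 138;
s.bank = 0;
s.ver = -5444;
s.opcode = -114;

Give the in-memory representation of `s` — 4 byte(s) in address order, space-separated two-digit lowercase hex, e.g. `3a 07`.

[0+:8] slot=138 & 0xff = 0x8a; word=0x0000008a
[8+:1] bank=0 & 0x1 = 0x0; word=0x0000008a
[9+:14] ver=-5444 & 0x3fff = 0x2abc; word=0x0055788a
[23+:9] opcode=-114 & 0x1ff = 0x18e; word=0xc755788a
word = 0xc755788a → little-endian bytes:
  [0]=0x8a  [1]=0x78  [2]=0x55  [3]=0xc7

8a 78 55 c7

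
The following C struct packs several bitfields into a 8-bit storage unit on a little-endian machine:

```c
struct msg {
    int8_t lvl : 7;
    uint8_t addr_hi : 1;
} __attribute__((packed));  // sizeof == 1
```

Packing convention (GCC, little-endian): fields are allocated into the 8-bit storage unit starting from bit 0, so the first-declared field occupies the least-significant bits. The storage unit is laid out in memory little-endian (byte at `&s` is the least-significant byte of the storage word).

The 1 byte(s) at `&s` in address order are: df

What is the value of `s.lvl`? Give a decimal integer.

[0]=0xdf (little-endian) → word 0xdf
lvl [0+:7] = (word>>0) & 0x7f = 95  ←
addr_hi [7+:1] = (word>>7) & 0x1 = 1
lvl signed 7b, MSB=1: 95 - 128 = -33

-33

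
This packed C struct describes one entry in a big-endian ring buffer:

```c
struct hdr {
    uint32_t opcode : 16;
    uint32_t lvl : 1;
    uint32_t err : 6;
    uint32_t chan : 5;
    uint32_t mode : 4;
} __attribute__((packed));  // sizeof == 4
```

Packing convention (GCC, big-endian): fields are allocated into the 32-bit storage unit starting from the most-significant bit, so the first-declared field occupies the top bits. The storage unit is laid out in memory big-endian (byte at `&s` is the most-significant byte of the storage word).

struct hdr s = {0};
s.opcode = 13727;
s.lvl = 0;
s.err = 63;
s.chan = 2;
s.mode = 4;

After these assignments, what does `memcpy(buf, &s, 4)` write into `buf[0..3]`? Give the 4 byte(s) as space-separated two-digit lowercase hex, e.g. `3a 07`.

opcode:16 = 13727 → 0x359f << 16 → word 0x359f0000
lvl:1 = 0 → 0x0 << 15 → word 0x359f0000
err:6 = 63 → 0x3f << 9 → word 0x359f7e00
chan:5 = 2 → 0x2 << 4 → word 0x359f7e20
mode:4 = 4 → 0x4 << 0 → word 0x359f7e24
word = 0x359f7e24 → big-endian bytes:
  [0]=0x35  [1]=0x9f  [2]=0x7e  [3]=0x24

35 9f 7e 24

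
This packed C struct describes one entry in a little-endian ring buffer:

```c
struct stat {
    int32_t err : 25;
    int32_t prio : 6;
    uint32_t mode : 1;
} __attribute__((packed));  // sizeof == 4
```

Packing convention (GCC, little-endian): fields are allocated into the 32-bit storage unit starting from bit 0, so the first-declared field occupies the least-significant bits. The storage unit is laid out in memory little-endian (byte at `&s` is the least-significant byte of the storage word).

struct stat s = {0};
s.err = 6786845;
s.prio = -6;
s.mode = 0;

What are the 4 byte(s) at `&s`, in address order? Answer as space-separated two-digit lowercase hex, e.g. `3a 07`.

1d 8f 67 74

err:25 = 6786845 → 0x678f1d << 0 → word 0x00678f1d
prio:6 = -6 → 0x3a << 25 → word 0x74678f1d
mode:1 = 0 → 0x0 << 31 → word 0x74678f1d
word = 0x74678f1d → little-endian bytes:
  [0]=0x1d  [1]=0x8f  [2]=0x67  [3]=0x74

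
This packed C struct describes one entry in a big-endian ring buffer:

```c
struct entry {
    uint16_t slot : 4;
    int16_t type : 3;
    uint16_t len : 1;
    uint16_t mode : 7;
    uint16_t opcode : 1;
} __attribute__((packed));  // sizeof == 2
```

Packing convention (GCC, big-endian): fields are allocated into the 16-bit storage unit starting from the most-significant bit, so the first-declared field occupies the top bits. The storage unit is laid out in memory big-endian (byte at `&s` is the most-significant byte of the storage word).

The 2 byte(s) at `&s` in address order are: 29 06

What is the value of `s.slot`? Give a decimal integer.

2

[0]=0x29 [1]=0x06 (big-endian) → word 0x2906
slot:4 @ bit 12 → (0x2906>>12)&0xf = 0x2  ←
type:3 @ bit 9 → (0x2906>>9)&0x7 = 0x4
len:1 @ bit 8 → (0x2906>>8)&0x1 = 0x1
mode:7 @ bit 1 → (0x2906>>1)&0x7f = 0x3
opcode:1 @ bit 0 → (0x2906>>0)&0x1 = 0x0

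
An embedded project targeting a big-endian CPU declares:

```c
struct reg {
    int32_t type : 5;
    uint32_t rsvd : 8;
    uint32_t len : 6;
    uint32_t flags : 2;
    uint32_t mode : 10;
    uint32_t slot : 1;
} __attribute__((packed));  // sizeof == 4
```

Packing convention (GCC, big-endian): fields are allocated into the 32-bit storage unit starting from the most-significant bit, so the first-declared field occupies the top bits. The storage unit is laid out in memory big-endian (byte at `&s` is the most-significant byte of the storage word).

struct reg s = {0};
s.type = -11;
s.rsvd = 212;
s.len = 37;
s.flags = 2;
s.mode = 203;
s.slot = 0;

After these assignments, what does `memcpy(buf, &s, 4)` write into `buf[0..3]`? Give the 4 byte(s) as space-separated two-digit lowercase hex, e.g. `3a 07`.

[27+:5] type=-11 & 0x1f = 0x15; word=0xa8000000
[19+:8] rsvd=212 & 0xff = 0xd4; word=0xaea00000
[13+:6] len=37 & 0x3f = 0x25; word=0xaea4a000
[11+:2] flags=2 & 0x3 = 0x2; word=0xaea4b000
[1+:10] mode=203 & 0x3ff = 0xcb; word=0xaea4b196
[0+:1] slot=0 & 0x1 = 0x0; word=0xaea4b196
word = 0xaea4b196 → big-endian bytes:
  [0]=0xae  [1]=0xa4  [2]=0xb1  [3]=0x96

ae a4 b1 96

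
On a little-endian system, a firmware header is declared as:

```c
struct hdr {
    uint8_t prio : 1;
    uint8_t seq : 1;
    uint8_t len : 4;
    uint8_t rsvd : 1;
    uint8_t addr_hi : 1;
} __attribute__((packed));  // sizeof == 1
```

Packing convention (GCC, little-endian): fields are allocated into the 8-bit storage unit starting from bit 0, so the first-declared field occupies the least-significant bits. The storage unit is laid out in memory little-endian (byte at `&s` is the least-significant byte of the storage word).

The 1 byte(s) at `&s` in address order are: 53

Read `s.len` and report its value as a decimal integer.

4

[0]=0x53 (little-endian) → word 0x53
prio:1 @ bit 0 → (0x53>>0)&0x1 = 0x1
seq:1 @ bit 1 → (0x53>>1)&0x1 = 0x1
len:4 @ bit 2 → (0x53>>2)&0xf = 0x4  ←
rsvd:1 @ bit 6 → (0x53>>6)&0x1 = 0x1
addr_hi:1 @ bit 7 → (0x53>>7)&0x1 = 0x0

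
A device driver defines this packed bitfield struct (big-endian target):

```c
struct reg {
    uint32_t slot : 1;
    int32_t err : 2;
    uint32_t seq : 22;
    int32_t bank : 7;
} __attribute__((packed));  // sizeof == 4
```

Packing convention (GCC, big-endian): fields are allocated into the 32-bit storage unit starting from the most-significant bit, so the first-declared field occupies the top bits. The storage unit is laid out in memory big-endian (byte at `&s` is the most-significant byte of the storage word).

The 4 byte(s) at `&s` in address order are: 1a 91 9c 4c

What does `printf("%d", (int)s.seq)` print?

3482424

[0]=0x1a [1]=0x91 [2]=0x9c [3]=0x4c (big-endian) → word 0x1a919c4c
slot:1 @ bit 31 → (0x1a919c4c>>31)&0x1 = 0x0
err:2 @ bit 29 → (0x1a919c4c>>29)&0x3 = 0x0
seq:22 @ bit 7 → (0x1a919c4c>>7)&0x3fffff = 0x352338  ←
bank:7 @ bit 0 → (0x1a919c4c>>0)&0x7f = 0x4c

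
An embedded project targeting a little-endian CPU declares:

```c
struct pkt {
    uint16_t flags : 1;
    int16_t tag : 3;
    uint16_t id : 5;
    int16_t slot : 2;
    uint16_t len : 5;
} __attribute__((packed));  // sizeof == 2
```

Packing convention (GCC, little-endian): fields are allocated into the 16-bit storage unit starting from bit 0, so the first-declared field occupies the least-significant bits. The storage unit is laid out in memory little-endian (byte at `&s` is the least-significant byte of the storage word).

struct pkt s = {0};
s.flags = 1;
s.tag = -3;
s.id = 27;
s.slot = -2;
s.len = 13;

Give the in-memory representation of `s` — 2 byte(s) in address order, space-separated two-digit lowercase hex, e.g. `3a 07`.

[0+:1] flags=1 & 0x1 = 0x1; word=0x0001
[1+:3] tag=-3 & 0x7 = 0x5; word=0x000b
[4+:5] id=27 & 0x1f = 0x1b; word=0x01bb
[9+:2] slot=-2 & 0x3 = 0x2; word=0x05bb
[11+:5] len=13 & 0x1f = 0xd; word=0x6dbb
word = 0x6dbb → little-endian bytes:
  [0]=0xbb  [1]=0x6d

bb 6d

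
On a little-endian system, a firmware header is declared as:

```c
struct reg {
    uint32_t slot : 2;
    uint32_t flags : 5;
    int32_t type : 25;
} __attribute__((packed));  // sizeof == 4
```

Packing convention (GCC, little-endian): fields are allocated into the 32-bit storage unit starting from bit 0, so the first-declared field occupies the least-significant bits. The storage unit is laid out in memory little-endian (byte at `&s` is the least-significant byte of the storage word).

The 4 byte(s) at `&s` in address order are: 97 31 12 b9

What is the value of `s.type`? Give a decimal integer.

-9296797

[0]=0x97 [1]=0x31 [2]=0x12 [3]=0xb9 (little-endian) → word 0xb9123197
slot [0+:2] = (word>>0) & 0x3 = 3
flags [2+:5] = (word>>2) & 0x1f = 5
type [7+:25] = (word>>7) & 0x1ffffff = 24257635  ←
type signed 25b, MSB=1: 24257635 - 33554432 = -9296797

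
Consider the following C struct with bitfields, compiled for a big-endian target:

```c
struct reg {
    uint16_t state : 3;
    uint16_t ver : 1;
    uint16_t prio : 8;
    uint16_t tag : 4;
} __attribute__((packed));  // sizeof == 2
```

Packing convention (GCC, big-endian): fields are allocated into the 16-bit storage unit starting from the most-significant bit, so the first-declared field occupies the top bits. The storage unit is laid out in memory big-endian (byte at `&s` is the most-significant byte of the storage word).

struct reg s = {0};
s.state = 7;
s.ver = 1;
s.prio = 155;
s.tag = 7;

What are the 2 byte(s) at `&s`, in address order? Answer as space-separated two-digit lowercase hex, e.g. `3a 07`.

state:3 = 7 → 0x7 << 13 → word 0xe000
ver:1 = 1 → 0x1 << 12 → word 0xf000
prio:8 = 155 → 0x9b << 4 → word 0xf9b0
tag:4 = 7 → 0x7 << 0 → word 0xf9b7
word = 0xf9b7 → big-endian bytes:
  [0]=0xf9  [1]=0xb7

f9 b7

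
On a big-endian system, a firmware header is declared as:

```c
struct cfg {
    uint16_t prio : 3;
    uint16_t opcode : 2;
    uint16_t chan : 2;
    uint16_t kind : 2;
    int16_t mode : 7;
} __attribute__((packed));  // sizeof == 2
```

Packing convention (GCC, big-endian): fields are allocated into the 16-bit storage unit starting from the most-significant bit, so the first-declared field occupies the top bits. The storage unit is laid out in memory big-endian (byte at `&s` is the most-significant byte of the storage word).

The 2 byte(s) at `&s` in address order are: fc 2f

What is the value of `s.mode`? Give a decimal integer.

47

[0]=0xfc [1]=0x2f (big-endian) → word 0xfc2f
prio:3 @ bit 13 → (0xfc2f>>13)&0x7 = 0x7
opcode:2 @ bit 11 → (0xfc2f>>11)&0x3 = 0x3
chan:2 @ bit 9 → (0xfc2f>>9)&0x3 = 0x2
kind:2 @ bit 7 → (0xfc2f>>7)&0x3 = 0x0
mode:7 @ bit 0 → (0xfc2f>>0)&0x7f = 0x2f  ←
mode signed 7b, MSB=0: value = 47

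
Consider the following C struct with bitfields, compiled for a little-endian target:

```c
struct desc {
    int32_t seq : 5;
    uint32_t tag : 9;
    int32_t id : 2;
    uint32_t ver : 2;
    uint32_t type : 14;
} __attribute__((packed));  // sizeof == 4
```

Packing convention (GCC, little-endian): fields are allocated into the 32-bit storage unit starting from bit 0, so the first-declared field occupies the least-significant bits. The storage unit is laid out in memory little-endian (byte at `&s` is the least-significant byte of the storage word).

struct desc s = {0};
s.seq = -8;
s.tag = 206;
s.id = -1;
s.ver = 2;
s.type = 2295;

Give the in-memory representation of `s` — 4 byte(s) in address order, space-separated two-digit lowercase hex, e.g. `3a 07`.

seq:5 = -8 → 0x18 << 0 → word 0x00000018
tag:9 = 206 → 0xce << 5 → word 0x000019d8
id:2 = -1 → 0x3 << 14 → word 0x0000d9d8
ver:2 = 2 → 0x2 << 16 → word 0x0002d9d8
type:14 = 2295 → 0x8f7 << 18 → word 0x23ded9d8
word = 0x23ded9d8 → little-endian bytes:
  [0]=0xd8  [1]=0xd9  [2]=0xde  [3]=0x23

d8 d9 de 23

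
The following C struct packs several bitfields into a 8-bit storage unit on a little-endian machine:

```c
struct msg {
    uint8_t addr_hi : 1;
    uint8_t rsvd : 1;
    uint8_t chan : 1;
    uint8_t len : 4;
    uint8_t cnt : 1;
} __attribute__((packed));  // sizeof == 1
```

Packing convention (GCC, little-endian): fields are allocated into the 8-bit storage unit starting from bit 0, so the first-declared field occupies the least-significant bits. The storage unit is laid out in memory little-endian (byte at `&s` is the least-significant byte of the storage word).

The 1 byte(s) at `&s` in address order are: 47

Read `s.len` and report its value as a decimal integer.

8

[0]=0x47 (little-endian) → word 0x47
addr_hi [0+:1] = (word>>0) & 0x1 = 1
rsvd [1+:1] = (word>>1) & 0x1 = 1
chan [2+:1] = (word>>2) & 0x1 = 1
len [3+:4] = (word>>3) & 0xf = 8  ←
cnt [7+:1] = (word>>7) & 0x1 = 0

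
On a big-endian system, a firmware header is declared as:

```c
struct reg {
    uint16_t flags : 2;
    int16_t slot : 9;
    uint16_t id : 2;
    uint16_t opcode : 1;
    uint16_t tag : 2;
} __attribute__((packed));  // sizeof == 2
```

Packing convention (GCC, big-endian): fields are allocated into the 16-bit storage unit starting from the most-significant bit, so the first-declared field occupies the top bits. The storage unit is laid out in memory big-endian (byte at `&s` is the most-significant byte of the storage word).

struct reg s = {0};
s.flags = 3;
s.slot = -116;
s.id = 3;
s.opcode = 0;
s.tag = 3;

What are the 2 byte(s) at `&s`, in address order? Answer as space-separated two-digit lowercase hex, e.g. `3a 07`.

f1 9b

[14+:2] flags=3 & 0x3 = 0x3; word=0xc000
[5+:9] slot=-116 & 0x1ff = 0x18c; word=0xf180
[3+:2] id=3 & 0x3 = 0x3; word=0xf198
[2+:1] opcode=0 & 0x1 = 0x0; word=0xf198
[0+:2] tag=3 & 0x3 = 0x3; word=0xf19b
word = 0xf19b → big-endian bytes:
  [0]=0xf1  [1]=0x9b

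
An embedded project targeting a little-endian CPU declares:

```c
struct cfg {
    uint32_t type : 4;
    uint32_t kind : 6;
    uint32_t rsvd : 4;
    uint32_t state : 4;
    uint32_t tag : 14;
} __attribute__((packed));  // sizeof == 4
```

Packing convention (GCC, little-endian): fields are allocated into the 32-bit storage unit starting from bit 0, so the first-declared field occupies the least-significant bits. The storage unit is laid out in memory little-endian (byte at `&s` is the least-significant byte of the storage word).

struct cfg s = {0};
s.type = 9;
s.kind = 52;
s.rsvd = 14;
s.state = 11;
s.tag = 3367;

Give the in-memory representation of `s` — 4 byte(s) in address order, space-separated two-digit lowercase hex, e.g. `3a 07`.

49 fb 9e 34

[0+:4] type=9 & 0xf = 0x9; word=0x00000009
[4+:6] kind=52 & 0x3f = 0x34; word=0x00000349
[10+:4] rsvd=14 & 0xf = 0xe; word=0x00003b49
[14+:4] state=11 & 0xf = 0xb; word=0x0002fb49
[18+:14] tag=3367 & 0x3fff = 0xd27; word=0x349efb49
word = 0x349efb49 → little-endian bytes:
  [0]=0x49  [1]=0xfb  [2]=0x9e  [3]=0x34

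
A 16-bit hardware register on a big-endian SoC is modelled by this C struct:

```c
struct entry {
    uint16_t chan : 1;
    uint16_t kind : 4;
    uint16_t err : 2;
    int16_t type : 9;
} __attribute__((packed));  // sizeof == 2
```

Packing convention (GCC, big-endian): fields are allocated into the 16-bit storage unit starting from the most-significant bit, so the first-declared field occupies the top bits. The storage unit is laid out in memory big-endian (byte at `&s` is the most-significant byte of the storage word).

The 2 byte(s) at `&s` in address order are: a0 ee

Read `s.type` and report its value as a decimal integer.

[0]=0xa0 [1]=0xee (big-endian) → word 0xa0ee
chan [15+:1] = (word>>15) & 0x1 = 1
kind [11+:4] = (word>>11) & 0xf = 4
err [9+:2] = (word>>9) & 0x3 = 0
type [0+:9] = (word>>0) & 0x1ff = 238  ←
type signed 9b, MSB=0: value = 238

238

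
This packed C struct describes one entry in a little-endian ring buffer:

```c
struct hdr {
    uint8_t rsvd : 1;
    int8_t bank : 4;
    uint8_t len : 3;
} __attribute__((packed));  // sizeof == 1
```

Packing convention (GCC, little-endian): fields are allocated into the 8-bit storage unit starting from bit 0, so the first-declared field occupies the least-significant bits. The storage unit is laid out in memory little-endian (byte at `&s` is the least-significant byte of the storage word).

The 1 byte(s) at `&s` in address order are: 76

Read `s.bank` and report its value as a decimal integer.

-5

[0]=0x76 (little-endian) → word 0x76
rsvd:1 @ bit 0 → (0x76>>0)&0x1 = 0x0
bank:4 @ bit 1 → (0x76>>1)&0xf = 0xb  ←
len:3 @ bit 5 → (0x76>>5)&0x7 = 0x3
bank signed 4b, MSB=1: 11 - 16 = -5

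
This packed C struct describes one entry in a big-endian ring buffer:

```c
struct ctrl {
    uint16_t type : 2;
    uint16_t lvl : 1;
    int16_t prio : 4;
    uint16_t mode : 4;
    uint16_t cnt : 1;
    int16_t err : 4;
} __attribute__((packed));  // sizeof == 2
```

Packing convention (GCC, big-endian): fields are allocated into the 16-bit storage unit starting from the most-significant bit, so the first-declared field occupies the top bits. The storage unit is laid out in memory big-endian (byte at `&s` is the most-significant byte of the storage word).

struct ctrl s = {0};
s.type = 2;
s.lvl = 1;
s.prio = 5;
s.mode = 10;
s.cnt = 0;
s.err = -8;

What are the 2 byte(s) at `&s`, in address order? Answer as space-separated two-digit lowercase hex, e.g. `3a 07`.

type:2 = 2 → 0x2 << 14 → word 0x8000
lvl:1 = 1 → 0x1 << 13 → word 0xa000
prio:4 = 5 → 0x5 << 9 → word 0xaa00
mode:4 = 10 → 0xa << 5 → word 0xab40
cnt:1 = 0 → 0x0 << 4 → word 0xab40
err:4 = -8 → 0x8 << 0 → word 0xab48
word = 0xab48 → big-endian bytes:
  [0]=0xab  [1]=0x48

ab 48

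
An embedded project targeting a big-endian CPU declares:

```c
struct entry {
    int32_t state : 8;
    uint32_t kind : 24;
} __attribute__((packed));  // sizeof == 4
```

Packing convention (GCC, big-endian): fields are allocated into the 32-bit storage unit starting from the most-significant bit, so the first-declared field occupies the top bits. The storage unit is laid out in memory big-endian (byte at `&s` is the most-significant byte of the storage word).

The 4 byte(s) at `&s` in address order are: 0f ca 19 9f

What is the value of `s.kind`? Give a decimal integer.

13244831

[0]=0x0f [1]=0xca [2]=0x19 [3]=0x9f (big-endian) → word 0x0fca199f
state [24+:8] = (word>>24) & 0xff = 15
kind [0+:24] = (word>>0) & 0xffffff = 13244831  ←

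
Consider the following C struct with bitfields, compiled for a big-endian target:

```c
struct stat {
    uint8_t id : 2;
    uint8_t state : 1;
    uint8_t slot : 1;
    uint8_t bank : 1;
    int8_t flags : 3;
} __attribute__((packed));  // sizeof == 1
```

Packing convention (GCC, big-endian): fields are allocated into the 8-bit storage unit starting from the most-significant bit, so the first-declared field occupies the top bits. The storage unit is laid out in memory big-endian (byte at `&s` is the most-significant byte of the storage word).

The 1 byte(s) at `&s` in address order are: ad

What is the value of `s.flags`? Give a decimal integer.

-3

[0]=0xad (big-endian) → word 0xad
id [6+:2] = (word>>6) & 0x3 = 2
state [5+:1] = (word>>5) & 0x1 = 1
slot [4+:1] = (word>>4) & 0x1 = 0
bank [3+:1] = (word>>3) & 0x1 = 1
flags [0+:3] = (word>>0) & 0x7 = 5  ←
flags signed 3b, MSB=1: 5 - 8 = -3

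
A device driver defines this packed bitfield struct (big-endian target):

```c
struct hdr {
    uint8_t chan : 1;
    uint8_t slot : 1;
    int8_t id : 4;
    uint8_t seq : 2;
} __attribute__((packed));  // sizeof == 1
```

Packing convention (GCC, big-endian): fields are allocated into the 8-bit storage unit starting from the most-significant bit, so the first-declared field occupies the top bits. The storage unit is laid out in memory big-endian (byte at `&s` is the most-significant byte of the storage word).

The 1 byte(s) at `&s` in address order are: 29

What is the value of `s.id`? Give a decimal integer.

-6

[0]=0x29 (big-endian) → word 0x29
chan [7+:1] = (word>>7) & 0x1 = 0
slot [6+:1] = (word>>6) & 0x1 = 0
id [2+:4] = (word>>2) & 0xf = 10  ←
seq [0+:2] = (word>>0) & 0x3 = 1
id signed 4b, MSB=1: 10 - 16 = -6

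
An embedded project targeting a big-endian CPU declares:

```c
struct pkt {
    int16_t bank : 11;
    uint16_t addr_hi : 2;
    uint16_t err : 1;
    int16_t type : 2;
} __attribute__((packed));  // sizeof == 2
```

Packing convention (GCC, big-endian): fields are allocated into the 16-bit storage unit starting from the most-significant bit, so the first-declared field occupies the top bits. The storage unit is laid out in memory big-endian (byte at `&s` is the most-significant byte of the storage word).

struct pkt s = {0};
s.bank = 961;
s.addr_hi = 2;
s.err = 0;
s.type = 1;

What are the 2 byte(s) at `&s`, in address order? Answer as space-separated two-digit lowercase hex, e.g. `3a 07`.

78 31

bank:11 = 961 → 0x3c1 << 5 → word 0x7820
addr_hi:2 = 2 → 0x2 << 3 → word 0x7830
err:1 = 0 → 0x0 << 2 → word 0x7830
type:2 = 1 → 0x1 << 0 → word 0x7831
word = 0x7831 → big-endian bytes:
  [0]=0x78  [1]=0x31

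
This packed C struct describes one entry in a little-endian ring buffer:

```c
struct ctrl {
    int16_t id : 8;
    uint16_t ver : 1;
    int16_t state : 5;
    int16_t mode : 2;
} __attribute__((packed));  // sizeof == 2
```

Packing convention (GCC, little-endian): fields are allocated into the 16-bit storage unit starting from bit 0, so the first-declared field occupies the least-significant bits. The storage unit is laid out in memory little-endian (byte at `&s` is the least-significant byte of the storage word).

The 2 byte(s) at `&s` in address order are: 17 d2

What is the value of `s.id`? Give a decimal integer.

[0]=0x17 [1]=0xd2 (little-endian) → word 0xd217
id [0+:8] = (word>>0) & 0xff = 23  ←
ver [8+:1] = (word>>8) & 0x1 = 0
state [9+:5] = (word>>9) & 0x1f = 9
mode [14+:2] = (word>>14) & 0x3 = 3
id signed 8b, MSB=0: value = 23

23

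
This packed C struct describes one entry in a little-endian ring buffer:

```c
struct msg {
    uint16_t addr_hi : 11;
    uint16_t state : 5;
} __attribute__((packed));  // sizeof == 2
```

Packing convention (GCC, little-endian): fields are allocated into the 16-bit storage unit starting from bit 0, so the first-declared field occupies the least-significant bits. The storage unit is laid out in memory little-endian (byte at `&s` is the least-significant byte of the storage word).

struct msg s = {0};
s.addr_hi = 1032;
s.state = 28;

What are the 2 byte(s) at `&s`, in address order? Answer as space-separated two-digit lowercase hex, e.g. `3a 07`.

addr_hi (11b) val=1032 bits=0x408 at bit 0: 0x0408
state (5b) val=28 bits=0x1c at bit 11: 0xe408
word = 0xe408 → little-endian bytes:
  [0]=0x08  [1]=0xe4

08 e4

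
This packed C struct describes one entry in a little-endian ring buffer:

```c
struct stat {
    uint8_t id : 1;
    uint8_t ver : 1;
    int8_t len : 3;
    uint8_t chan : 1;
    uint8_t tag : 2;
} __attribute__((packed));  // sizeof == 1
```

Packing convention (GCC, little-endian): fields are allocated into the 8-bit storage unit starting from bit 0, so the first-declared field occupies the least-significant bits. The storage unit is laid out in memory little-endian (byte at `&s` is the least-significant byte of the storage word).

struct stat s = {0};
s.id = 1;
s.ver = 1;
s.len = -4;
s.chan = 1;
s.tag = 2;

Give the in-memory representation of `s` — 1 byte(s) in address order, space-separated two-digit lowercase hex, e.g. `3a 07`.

[0+:1] id=1 & 0x1 = 0x1; word=0x01
[1+:1] ver=1 & 0x1 = 0x1; word=0x03
[2+:3] len=-4 & 0x7 = 0x4; word=0x13
[5+:1] chan=1 & 0x1 = 0x1; word=0x33
[6+:2] tag=2 & 0x3 = 0x2; word=0xb3
word = 0xb3 → little-endian bytes:
  [0]=0xb3

b3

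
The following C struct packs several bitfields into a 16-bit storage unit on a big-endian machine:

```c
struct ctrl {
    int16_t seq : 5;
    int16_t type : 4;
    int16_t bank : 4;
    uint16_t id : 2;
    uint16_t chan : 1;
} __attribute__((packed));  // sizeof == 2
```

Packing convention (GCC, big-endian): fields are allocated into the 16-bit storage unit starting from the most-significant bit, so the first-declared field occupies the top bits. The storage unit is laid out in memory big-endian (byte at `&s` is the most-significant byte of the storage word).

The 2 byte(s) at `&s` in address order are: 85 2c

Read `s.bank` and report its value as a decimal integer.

5

[0]=0x85 [1]=0x2c (big-endian) → word 0x852c
seq:5 @ bit 11 → (0x852c>>11)&0x1f = 0x10
type:4 @ bit 7 → (0x852c>>7)&0xf = 0xa
bank:4 @ bit 3 → (0x852c>>3)&0xf = 0x5  ←
id:2 @ bit 1 → (0x852c>>1)&0x3 = 0x2
chan:1 @ bit 0 → (0x852c>>0)&0x1 = 0x0
bank signed 4b, MSB=0: value = 5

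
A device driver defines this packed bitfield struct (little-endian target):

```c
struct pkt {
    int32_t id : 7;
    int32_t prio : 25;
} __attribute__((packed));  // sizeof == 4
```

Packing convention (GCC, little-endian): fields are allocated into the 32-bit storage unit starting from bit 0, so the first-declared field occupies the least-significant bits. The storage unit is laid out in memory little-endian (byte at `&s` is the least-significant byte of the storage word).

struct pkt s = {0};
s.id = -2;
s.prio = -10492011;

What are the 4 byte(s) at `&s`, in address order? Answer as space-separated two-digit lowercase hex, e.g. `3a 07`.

id:7 = -2 → 0x7e << 0 → word 0x0000007e
prio:25 = -10492011 → 0x15fe795 << 7 → word 0xaff3cafe
word = 0xaff3cafe → little-endian bytes:
  [0]=0xfe  [1]=0xca  [2]=0xf3  [3]=0xaf

fe ca f3 af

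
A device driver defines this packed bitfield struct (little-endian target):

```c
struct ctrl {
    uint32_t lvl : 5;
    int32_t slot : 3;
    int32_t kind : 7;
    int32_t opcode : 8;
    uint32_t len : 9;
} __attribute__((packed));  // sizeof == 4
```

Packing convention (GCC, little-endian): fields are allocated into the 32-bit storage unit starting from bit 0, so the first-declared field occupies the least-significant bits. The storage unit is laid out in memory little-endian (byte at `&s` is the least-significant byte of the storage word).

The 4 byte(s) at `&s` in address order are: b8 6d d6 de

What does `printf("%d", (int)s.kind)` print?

[0]=0xb8 [1]=0x6d [2]=0xd6 [3]=0xde (little-endian) → word 0xded66db8
lvl [0+:5] = (word>>0) & 0x1f = 24
slot [5+:3] = (word>>5) & 0x7 = 5
kind [8+:7] = (word>>8) & 0x7f = 109  ←
opcode [15+:8] = (word>>15) & 0xff = 172
len [23+:9] = (word>>23) & 0x1ff = 445
kind signed 7b, MSB=1: 109 - 128 = -19

-19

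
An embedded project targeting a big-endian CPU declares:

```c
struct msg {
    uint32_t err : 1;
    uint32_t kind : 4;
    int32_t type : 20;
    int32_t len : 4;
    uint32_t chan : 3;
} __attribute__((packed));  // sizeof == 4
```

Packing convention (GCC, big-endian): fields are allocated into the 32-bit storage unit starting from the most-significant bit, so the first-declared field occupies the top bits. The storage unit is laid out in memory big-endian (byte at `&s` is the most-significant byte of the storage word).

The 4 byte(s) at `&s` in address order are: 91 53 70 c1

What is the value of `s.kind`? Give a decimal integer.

2

[0]=0x91 [1]=0x53 [2]=0x70 [3]=0xc1 (big-endian) → word 0x915370c1
err [31+:1] = (word>>31) & 0x1 = 1
kind [27+:4] = (word>>27) & 0xf = 2  ←
type [7+:20] = (word>>7) & 0xfffff = 173793
len [3+:4] = (word>>3) & 0xf = 8
chan [0+:3] = (word>>0) & 0x7 = 1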